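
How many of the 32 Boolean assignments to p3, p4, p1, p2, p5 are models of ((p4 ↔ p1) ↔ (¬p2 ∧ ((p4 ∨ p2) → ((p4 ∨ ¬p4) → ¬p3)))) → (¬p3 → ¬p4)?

28

Initial set: {(((p4 ↔ p1) ↔ (¬p2 ∧ ((p4 ∨ p2) → ((p4 ∨ ¬p4) → ¬p3)))) → (¬p3 → ¬p4))}.
(((p4 ↔ p1) ↔ (¬p2 ∧ ((p4 ∨ p2) → ((p4 ∨ ¬p4) → ¬p3)))) → (¬p3 → ¬p4)): β-rule — branch into ¬((p4 ↔ p1) ↔ (¬p2 ∧ ((p4 ∨ p2) → ((p4 ∨ ¬p4) → ¬p3))))  //  (¬p3 → ¬p4).
  branch 1 (add ¬((p4 ↔ p1) ↔ (¬p2 ∧ ((p4 ∨ p2) → ((p4 ∨ ¬p4) → ¬p3))))):
    ¬((p4 ↔ p1) ↔ (¬p2 ∧ ((p4 ∨ p2) → ((p4 ∨ ¬p4) → ¬p3)))): β-rule — branch into (p4 ↔ p1), ¬(¬p2 ∧ ((p4 ∨ p2) → ((p4 ∨ ¬p4) → ¬p3)))  //  ¬(p4 ↔ p1), (¬p2 ∧ ((p4 ∨ p2) → ((p4 ∨ ¬p4) → ¬p3))).
      branch 1.1 (add (p4 ↔ p1), ¬(¬p2 ∧ ((p4 ∨ p2) → ((p4 ∨ ¬p4) → ¬p3)))):
        (p4 ↔ p1): β-rule — branch into p4, p1  //  ¬p4, ¬p1.
          branch 1.1.1 (add p4, p1):
            ¬(¬p2 ∧ ((p4 ∨ p2) → ((p4 ∨ ¬p4) → ¬p3))): β-rule — branch into ¬¬p2  //  ¬((p4 ∨ p2) → ((p4 ∨ ¬p4) → ¬p3)).
              branch 1.1.1.1 (add ¬¬p2):
                ○ open, literals {p1=1, p2=1, p4=1}.
              branch 1.1.1.2 (add ¬((p4 ∨ p2) → ((p4 ∨ ¬p4) → ¬p3))):
                ¬((p4 ∨ p2) → ((p4 ∨ ¬p4) → ¬p3)): α-rule — add (p4 ∨ p2), ¬((p4 ∨ ¬p4) → ¬p3).
                ¬((p4 ∨ ¬p4) → ¬p3): α-rule — add (p4 ∨ ¬p4), ¬¬p3.
                (p4 ∨ p2): β-rule — branch into p4  //  p2.
                  branch 1.1.1.2.1 (add p4):
                    (p4 ∨ ¬p4): β-rule — branch into p4  //  ¬p4.
                      branch 1.1.1.2.1.1 (add p4):
                        ○ open, literals {p1=1, p3=1, p4=1}.
                      branch 1.1.1.2.1.2 (add ¬p4):
                        × closes — contains both p4 and ¬p4.
                  branch 1.1.1.2.2 (add p2):
                    (p4 ∨ ¬p4): β-rule — branch into p4  //  ¬p4.
                      branch 1.1.1.2.2.1 (add p4):
                        ○ open, literals {p1=1, p2=1, p3=1, p4=1}.
                      branch 1.1.1.2.2.2 (add ¬p4):
                        × closes — contains both p4 and ¬p4.
          branch 1.1.2 (add ¬p4, ¬p1):
            ¬(¬p2 ∧ ((p4 ∨ p2) → ((p4 ∨ ¬p4) → ¬p3))): β-rule — branch into ¬¬p2  //  ¬((p4 ∨ p2) → ((p4 ∨ ¬p4) → ¬p3)).
              branch 1.1.2.1 (add ¬¬p2):
                ○ open, literals {p1=0, p2=1, p4=0}.
              branch 1.1.2.2 (add ¬((p4 ∨ p2) → ((p4 ∨ ¬p4) → ¬p3))):
                ¬((p4 ∨ p2) → ((p4 ∨ ¬p4) → ¬p3)): α-rule — add (p4 ∨ p2), ¬((p4 ∨ ¬p4) → ¬p3).
                ¬((p4 ∨ ¬p4) → ¬p3): α-rule — add (p4 ∨ ¬p4), ¬¬p3.
                (p4 ∨ p2): β-rule — branch into p4  //  p2.
                  branch 1.1.2.2.1 (add p4):
                    × closes — contains both p4 and ¬p4.
                  branch 1.1.2.2.2 (add p2):
                    (p4 ∨ ¬p4): β-rule — branch into p4  //  ¬p4.
                      branch 1.1.2.2.2.1 (add p4):
                        × closes — contains both p4 and ¬p4.
                      branch 1.1.2.2.2.2 (add ¬p4):
                        ○ open, literals {p1=0, p2=1, p3=1, p4=0}.
      branch 1.2 (add ¬(p4 ↔ p1), (¬p2 ∧ ((p4 ∨ p2) → ((p4 ∨ ¬p4) → ¬p3)))):
        (¬p2 ∧ ((p4 ∨ p2) → ((p4 ∨ ¬p4) → ¬p3))): α-rule — add ¬p2, ((p4 ∨ p2) → ((p4 ∨ ¬p4) → ¬p3)).
        ¬(p4 ↔ p1): β-rule — branch into p4, ¬p1  //  ¬p4, p1.
          branch 1.2.1 (add p4, ¬p1):
            ((p4 ∨ p2) → ((p4 ∨ ¬p4) → ¬p3)): β-rule — branch into ¬(p4 ∨ p2)  //  ((p4 ∨ ¬p4) → ¬p3).
              branch 1.2.1.1 (add ¬(p4 ∨ p2)):
                ¬(p4 ∨ p2): α-rule — add ¬p4, ¬p2.
                × closes — contains both p4 and ¬p4.
              branch 1.2.1.2 (add ((p4 ∨ ¬p4) → ¬p3)):
                ((p4 ∨ ¬p4) → ¬p3): β-rule — branch into ¬(p4 ∨ ¬p4)  //  ¬p3.
                  branch 1.2.1.2.1 (add ¬(p4 ∨ ¬p4)):
                    ¬(p4 ∨ ¬p4): α-rule — add ¬p4, ¬¬p4.
                    × closes — contains both p4 and ¬p4.
                  branch 1.2.1.2.2 (add ¬p3):
                    ○ open, literals {p1=0, p2=0, p3=0, p4=1}.
          branch 1.2.2 (add ¬p4, p1):
            ((p4 ∨ p2) → ((p4 ∨ ¬p4) → ¬p3)): β-rule — branch into ¬(p4 ∨ p2)  //  ((p4 ∨ ¬p4) → ¬p3).
              branch 1.2.2.1 (add ¬(p4 ∨ p2)):
                ¬(p4 ∨ p2): α-rule — add ¬p4, ¬p2.
                ○ open, literals {p1=1, p2=0, p4=0}.
              branch 1.2.2.2 (add ((p4 ∨ ¬p4) → ¬p3)):
                ((p4 ∨ ¬p4) → ¬p3): β-rule — branch into ¬(p4 ∨ ¬p4)  //  ¬p3.
                  branch 1.2.2.2.1 (add ¬(p4 ∨ ¬p4)):
                    ¬(p4 ∨ ¬p4): α-rule — add ¬p4, ¬¬p4.
                    × closes — contains both p4 and ¬p4.
                  branch 1.2.2.2.2 (add ¬p3):
                    ○ open, literals {p1=1, p2=0, p3=0, p4=0}.
  branch 2 (add (¬p3 → ¬p4)):
    (¬p3 → ¬p4): β-rule — branch into ¬¬p3  //  ¬p4.
      branch 2.1 (add ¬¬p3):
        ○ open, literals {p3=1}.
      branch 2.2 (add ¬p4):
        ○ open, literals {p4=0}.
7 branches closed, 10 open.
Each open branch fixes some atoms; the unmentioned ones are free. Counting distinct full assignments: branch {p1=1, p2=1, p4=1} (p3, p5) contributes 4 new; branch {p1=1, p3=1, p4=1} (p2, p5) contributes 2 new; branch {p1=1, p2=1, p3=1, p4=1} (p5) contributes 0 new; branch {p1=0, p2=1, p4=0} (p3, p5) contributes 4 new; branch {p1=0, p2=1, p3=1, p4=0} (p5) contributes 0 new; branch {p1=0, p2=0, p3=0, p4=1} (p5) contributes 2 new; branch {p1=1, p2=0, p4=0} (p3, p5) contributes 4 new; branch {p1=1, p2=0, p3=0, p4=0} (p5) contributes 0 new; branch {p3=1} (p4, p1, p2, p5) contributes 8 new; branch {p4=0} (p3, p1, p2, p5) contributes 4 new. Total: 28.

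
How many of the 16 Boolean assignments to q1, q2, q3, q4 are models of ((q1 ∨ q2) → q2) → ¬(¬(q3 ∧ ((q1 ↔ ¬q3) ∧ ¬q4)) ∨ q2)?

Initial set: {(((q1 ∨ q2) → q2) → ¬(¬(q3 ∧ ((q1 ↔ ¬q3) ∧ ¬q4)) ∨ q2))}.
(((q1 ∨ q2) → q2) → ¬(¬(q3 ∧ ((q1 ↔ ¬q3) ∧ ¬q4)) ∨ q2)): β-rule — branch into ¬((q1 ∨ q2) → q2)  //  ¬(¬(q3 ∧ ((q1 ↔ ¬q3) ∧ ¬q4)) ∨ q2).
  branch 1 (add ¬((q1 ∨ q2) → q2)):
    ¬((q1 ∨ q2) → q2): α-rule — add (q1 ∨ q2), ¬q2.
    (q1 ∨ q2): β-rule — branch into q1  //  q2.
      branch 1.1 (add q1):
        ○ open, literals {q1=true, q2=false}.
      branch 1.2 (add q2):
        × closes — contains both q2 and ¬q2.
  branch 2 (add ¬(¬(q3 ∧ ((q1 ↔ ¬q3) ∧ ¬q4)) ∨ q2)):
    ¬(¬(q3 ∧ ((q1 ↔ ¬q3) ∧ ¬q4)) ∨ q2): α-rule — add ¬¬(q3 ∧ ((q1 ↔ ¬q3) ∧ ¬q4)), ¬q2.
    ¬¬(q3 ∧ ((q1 ↔ ¬q3) ∧ ¬q4)): α-rule — add q3, ((q1 ↔ ¬q3) ∧ ¬q4).
    ((q1 ↔ ¬q3) ∧ ¬q4): α-rule — add (q1 ↔ ¬q3), ¬q4.
    (q1 ↔ ¬q3): β-rule — branch into q1, ¬q3  //  ¬q1, ¬¬q3.
      branch 2.1 (add q1, ¬q3):
        × closes — contains both q3 and ¬q3.
      branch 2.2 (add ¬q1, ¬¬q3):
        ○ open, literals {q1=false, q2=false, q3=true, q4=false}.
2 branches closed, 2 open.
Each open branch fixes some atoms; the unmentioned ones are free. Counting distinct full assignments: branch {q1=true, q2=false} (q3, q4) contributes 4 new; branch {q1=false, q2=false, q3=true, q4=false} (none free) contributes 1 new. Total: 5.

5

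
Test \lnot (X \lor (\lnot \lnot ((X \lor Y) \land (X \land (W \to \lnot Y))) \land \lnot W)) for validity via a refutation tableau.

Not valid

Assume the negation and expand:
Initial set: {\lnot \lnot (X \lor (\lnot \lnot ((X \lor Y) \land (X \land (W \to \lnot Y))) \land \lnot W))}.
\lnot \lnot (X \lor (\lnot \lnot ((X \lor Y) \land (X \land (W \to \lnot Y))) \land \lnot W)): β-rule — branch into X  //  (\lnot \lnot ((X \lor Y) \land (X \land (W \to \lnot Y))) \land \lnot W).
  branch 1 (add X):
    ○ open, literals {X=1}.
  branch 2 (add (\lnot \lnot ((X \lor Y) \land (X \land (W \to \lnot Y))) \land \lnot W)):
    (\lnot \lnot ((X \lor Y) \land (X \land (W \to \lnot Y))) \land \lnot W): α-rule — add \lnot \lnot ((X \lor Y) \land (X \land (W \to \lnot Y))), \lnot W.
    \lnot \lnot ((X \lor Y) \land (X \land (W \to \lnot Y))): drop double negation, giving ((X \lor Y) \land (X \land (W \to \lnot Y))).
    ((X \lor Y) \land (X \land (W \to \lnot Y))): α-rule — add (X \lor Y), (X \land (W \to \lnot Y)).
    (X \land (W \to \lnot Y)): α-rule — add X, (W \to \lnot Y).
    (X \lor Y): β-rule — branch into X  //  Y.
      branch 2.1 (add X):
        (W \to \lnot Y): β-rule — branch into \lnot W  //  \lnot Y.
          branch 2.1.1 (add \lnot W):
            ○ open, literals {W=0, X=1}.
          branch 2.1.2 (add \lnot Y):
            ○ open, literals {W=0, X=1, Y=0}.
      branch 2.2 (add Y):
        (W \to \lnot Y): β-rule — branch into \lnot W  //  \lnot Y.
          branch 2.2.1 (add \lnot W):
            ○ open, literals {W=0, X=1, Y=1}.
          branch 2.2.2 (add \lnot Y):
            × closes — contains both Y and \lnot Y.
1 branch closed, 4 open.
An open branch gives a countermodel: X=1 (unmentioned atoms arbitrary); under it the original formula is false.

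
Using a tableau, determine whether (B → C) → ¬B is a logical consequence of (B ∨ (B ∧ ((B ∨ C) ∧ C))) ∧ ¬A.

Initial set: {((B ∨ (B ∧ ((B ∨ C) ∧ C))) ∧ ¬A); ¬((B → C) → ¬B)}.
((B ∨ (B ∧ ((B ∨ C) ∧ C))) ∧ ¬A): α-rule — add (B ∨ (B ∧ ((B ∨ C) ∧ C))), ¬A.
¬((B → C) → ¬B): α-rule — add (B → C), ¬¬B.
(B ∨ (B ∧ ((B ∨ C) ∧ C))): β-rule — branch into B  //  (B ∧ ((B ∨ C) ∧ C)).
  branch 1 (add B):
    (B → C): β-rule — branch into ¬B  //  C.
      branch 1.1 (add ¬B):
        × closes — contains both B and ¬B.
      branch 1.2 (add C):
        ○ open, literals {A=false, B=true, C=true}.
  branch 2 (add (B ∧ ((B ∨ C) ∧ C))):
    (B ∧ ((B ∨ C) ∧ C)): α-rule — add B, ((B ∨ C) ∧ C).
    ((B ∨ C) ∧ C): α-rule — add (B ∨ C), C.
    (B → C): β-rule — branch into ¬B  //  C.
      branch 2.1 (add ¬B):
        × closes — contains both B and ¬B.
      branch 2.2 (add C):
        (B ∨ C): β-rule — branch into B  //  C.
          branch 2.2.1 (add B):
            ○ open, literals {A=false, B=true, C=true}.
          branch 2.2.2 (add C):
            ○ open, literals {A=false, B=true, C=true}.
2 branches closed, 3 open.
An open branch gives a countermodel: A=false, B=true, C=true (unmentioned atoms arbitrary); the premises hold there but the conclusion fails.

No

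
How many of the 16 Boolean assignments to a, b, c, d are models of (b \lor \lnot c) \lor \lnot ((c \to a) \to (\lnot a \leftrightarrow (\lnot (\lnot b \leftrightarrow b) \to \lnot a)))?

12

Initial set: {((b \lor \lnot c) \lor \lnot ((c \to a) \to (\lnot a \leftrightarrow (\lnot (\lnot b \leftrightarrow b) \to \lnot a))))}.
((b \lor \lnot c) \lor \lnot ((c \to a) \to (\lnot a \leftrightarrow (\lnot (\lnot b \leftrightarrow b) \to \lnot a)))): β-rule — branch into (b \lor \lnot c)  //  \lnot ((c \to a) \to (\lnot a \leftrightarrow (\lnot (\lnot b \leftrightarrow b) \to \lnot a))).
  branch 1 (add (b \lor \lnot c)):
    (b \lor \lnot c): β-rule — branch into b  //  \lnot c.
      branch 1.1 (add b):
        ○ open, literals {b=true}.
      branch 1.2 (add \lnot c):
        ○ open, literals {c=false}.
  branch 2 (add \lnot ((c \to a) \to (\lnot a \leftrightarrow (\lnot (\lnot b \leftrightarrow b) \to \lnot a)))):
    \lnot ((c \to a) \to (\lnot a \leftrightarrow (\lnot (\lnot b \leftrightarrow b) \to \lnot a))): α-rule — add (c \to a), \lnot (\lnot a \leftrightarrow (\lnot (\lnot b \leftrightarrow b) \to \lnot a)).
    (c \to a): β-rule — branch into \lnot c  //  a.
      branch 2.1 (add \lnot c):
        \lnot (\lnot a \leftrightarrow (\lnot (\lnot b \leftrightarrow b) \to \lnot a)): β-rule — branch into \lnot a, \lnot (\lnot (\lnot b \leftrightarrow b) \to \lnot a)  //  \lnot \lnot a, (\lnot (\lnot b \leftrightarrow b) \to \lnot a).
          branch 2.1.1 (add \lnot a, \lnot (\lnot (\lnot b \leftrightarrow b) \to \lnot a)):
            \lnot (\lnot (\lnot b \leftrightarrow b) \to \lnot a): α-rule — add \lnot (\lnot b \leftrightarrow b), \lnot \lnot a.
            × closes — contains both a and \lnot a.
          branch 2.1.2 (add \lnot \lnot a, (\lnot (\lnot b \leftrightarrow b) \to \lnot a)):
            (\lnot (\lnot b \leftrightarrow b) \to \lnot a): β-rule — branch into \lnot \lnot (\lnot b \leftrightarrow b)  //  \lnot a.
              branch 2.1.2.1 (add \lnot \lnot (\lnot b \leftrightarrow b)):
                \lnot \lnot (\lnot b \leftrightarrow b): β-rule — branch into \lnot b, b  //  \lnot \lnot b, \lnot b.
                  branch 2.1.2.1.1 (add \lnot b, b):
                    × closes — contains both b and \lnot b.
                  branch 2.1.2.1.2 (add \lnot \lnot b, \lnot b):
                    × closes — contains both b and \lnot b.
              branch 2.1.2.2 (add \lnot a):
                × closes — contains both a and \lnot a.
      branch 2.2 (add a):
        \lnot (\lnot a \leftrightarrow (\lnot (\lnot b \leftrightarrow b) \to \lnot a)): β-rule — branch into \lnot a, \lnot (\lnot (\lnot b \leftrightarrow b) \to \lnot a)  //  \lnot \lnot a, (\lnot (\lnot b \leftrightarrow b) \to \lnot a).
          branch 2.2.1 (add \lnot a, \lnot (\lnot (\lnot b \leftrightarrow b) \to \lnot a)):
            × closes — contains both a and \lnot a.
          branch 2.2.2 (add \lnot \lnot a, (\lnot (\lnot b \leftrightarrow b) \to \lnot a)):
            (\lnot (\lnot b \leftrightarrow b) \to \lnot a): β-rule — branch into \lnot \lnot (\lnot b \leftrightarrow b)  //  \lnot a.
              branch 2.2.2.1 (add \lnot \lnot (\lnot b \leftrightarrow b)):
                \lnot \lnot (\lnot b \leftrightarrow b): β-rule — branch into \lnot b, b  //  \lnot \lnot b, \lnot b.
                  branch 2.2.2.1.1 (add \lnot b, b):
                    × closes — contains both b and \lnot b.
                  branch 2.2.2.1.2 (add \lnot \lnot b, \lnot b):
                    × closes — contains both b and \lnot b.
              branch 2.2.2.2 (add \lnot a):
                × closes — contains both a and \lnot a.
8 branches closed, 2 open.
Each open branch fixes some atoms; the unmentioned ones are free. Counting distinct full assignments: branch {b=true} (a, c, d) contributes 8 new; branch {c=false} (a, b, d) contributes 4 new. Total: 12.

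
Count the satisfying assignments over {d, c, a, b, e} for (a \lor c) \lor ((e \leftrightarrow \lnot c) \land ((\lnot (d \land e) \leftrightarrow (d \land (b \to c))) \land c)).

Initial set: {((a \lor c) \lor ((e \leftrightarrow \lnot c) \land ((\lnot (d \land e) \leftrightarrow (d \land (b \to c))) \land c)))}.
((a \lor c) \lor ((e \leftrightarrow \lnot c) \land ((\lnot (d \land e) \leftrightarrow (d \land (b \to c))) \land c))): β-rule — branch into (a \lor c)  //  ((e \leftrightarrow \lnot c) \land ((\lnot (d \land e) \leftrightarrow (d \land (b \to c))) \land c)).
  branch 1 (add (a \lor c)):
    (a \lor c): β-rule — branch into a  //  c.
      branch 1.1 (add a):
        ○ open, literals {a=true}.
      branch 1.2 (add c):
        ○ open, literals {c=true}.
  branch 2 (add ((e \leftrightarrow \lnot c) \land ((\lnot (d \land e) \leftrightarrow (d \land (b \to c))) \land c))):
    ((e \leftrightarrow \lnot c) \land ((\lnot (d \land e) \leftrightarrow (d \land (b \to c))) \land c)): α-rule — add (e \leftrightarrow \lnot c), ((\lnot (d \land e) \leftrightarrow (d \land (b \to c))) \land c).
    ((\lnot (d \land e) \leftrightarrow (d \land (b \to c))) \land c): α-rule — add (\lnot (d \land e) \leftrightarrow (d \land (b \to c))), c.
    (e \leftrightarrow \lnot c): β-rule — branch into e, \lnot c  //  \lnot e, \lnot \lnot c.
      branch 2.1 (add e, \lnot c):
        × closes — contains both c and \lnot c.
      branch 2.2 (add \lnot e, \lnot \lnot c):
        (\lnot (d \land e) \leftrightarrow (d \land (b \to c))): β-rule — branch into \lnot (d \land e), (d \land (b \to c))  //  \lnot \lnot (d \land e), \lnot (d \land (b \to c)).
          branch 2.2.1 (add \lnot (d \land e), (d \land (b \to c))):
            (d \land (b \to c)): α-rule — add d, (b \to c).
            \lnot (d \land e): β-rule — branch into \lnot d  //  \lnot e.
              branch 2.2.1.1 (add \lnot d):
                × closes — contains both d and \lnot d.
              branch 2.2.1.2 (add \lnot e):
                (b \to c): β-rule — branch into \lnot b  //  c.
                  branch 2.2.1.2.1 (add \lnot b):
                    ○ open, literals {b=false, c=true, d=true, e=false}.
                  branch 2.2.1.2.2 (add c):
                    ○ open, literals {c=true, d=true, e=false}.
          branch 2.2.2 (add \lnot \lnot (d \land e), \lnot (d \land (b \to c))):
            \lnot \lnot (d \land e): α-rule — add d, e.
            × closes — contains both e and \lnot e.
3 branches closed, 4 open.
Each open branch fixes some atoms; the unmentioned ones are free. Counting distinct full assignments: branch {a=true} (d, c, b, e) contributes 16 new; branch {c=true} (d, a, b, e) contributes 8 new; branch {b=false, c=true, d=true, e=false} (a) contributes 0 new; branch {c=true, d=true, e=false} (a, b) contributes 0 new. Total: 24.

24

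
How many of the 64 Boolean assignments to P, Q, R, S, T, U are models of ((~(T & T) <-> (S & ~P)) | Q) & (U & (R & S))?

Initial set: {(((~(T & T) <-> (S & ~P)) | Q) & (U & (R & S)))}.
(((~(T & T) <-> (S & ~P)) | Q) & (U & (R & S))): α-rule — add ((~(T & T) <-> (S & ~P)) | Q), (U & (R & S)).
(U & (R & S)): α-rule — add U, (R & S).
(R & S): α-rule — add R, S.
((~(T & T) <-> (S & ~P)) | Q): β-rule — branch into (~(T & T) <-> (S & ~P))  //  Q.
  branch 1 (add (~(T & T) <-> (S & ~P))):
    (~(T & T) <-> (S & ~P)): β-rule — branch into ~(T & T), (S & ~P)  //  ~~(T & T), ~(S & ~P).
      branch 1.1 (add ~(T & T), (S & ~P)):
        (S & ~P): α-rule — add S, ~P.
        ~(T & T): β-rule — branch into ~T  //  ~T.
          branch 1.1.1 (add ~T):
            ○ open, literals {P=F, R=T, S=T, T=F, U=T}.
          branch 1.1.2 (add ~T):
            ○ open, literals {P=F, R=T, S=T, T=F, U=T}.
      branch 1.2 (add ~~(T & T), ~(S & ~P)):
        ~~(T & T): α-rule — add T, T.
        ~(S & ~P): β-rule — branch into ~S  //  ~~P.
          branch 1.2.1 (add ~S):
            × closes — contains both S and ~S.
          branch 1.2.2 (add ~~P):
            ○ open, literals {P=T, R=T, S=T, T=T, U=T}.
  branch 2 (add Q):
    ○ open, literals {Q=T, R=T, S=T, U=T}.
1 branch closed, 4 open.
Each open branch fixes some atoms; the unmentioned ones are free. Counting distinct full assignments: branch {P=F, R=T, S=T, T=F, U=T} (Q) contributes 2 new; branch {P=F, R=T, S=T, T=F, U=T} (Q) contributes 0 new; branch {P=T, R=T, S=T, T=T, U=T} (Q) contributes 2 new; branch {Q=T, R=T, S=T, U=T} (P, T) contributes 2 new. Total: 6.

6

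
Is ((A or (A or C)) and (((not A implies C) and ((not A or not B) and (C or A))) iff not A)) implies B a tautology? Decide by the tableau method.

Not valid

Assume the negation and expand:
Initial set: {not (((A or (A or C)) and (((not A implies C) and ((not A or not B) and (C or A))) iff not A)) implies B)}.
not (((A or (A or C)) and (((not A implies C) and ((not A or not B) and (C or A))) iff not A)) implies B): α-rule — add ((A or (A or C)) and (((not A implies C) and ((not A or not B) and (C or A))) iff not A)), not B.
((A or (A or C)) and (((not A implies C) and ((not A or not B) and (C or A))) iff not A)): α-rule — add (A or (A or C)), (((not A implies C) and ((not A or not B) and (C or A))) iff not A).
(A or (A or C)): β-rule — branch into A  //  (A or C).
  branch 1 (add A):
    (((not A implies C) and ((not A or not B) and (C or A))) iff not A): β-rule — branch into ((not A implies C) and ((not A or not B) and (C or A))), not A  //  not ((not A implies C) and ((not A or not B) and (C or A))), not not A.
      branch 1.1 (add ((not A implies C) and ((not A or not B) and (C or A))), not A):
        × closes — contains both A and not A.
      branch 1.2 (add not ((not A implies C) and ((not A or not B) and (C or A))), not not A):
        not ((not A implies C) and ((not A or not B) and (C or A))): β-rule — branch into not (not A implies C)  //  not ((not A or not B) and (C or A)).
          branch 1.2.1 (add not (not A implies C)):
            not (not A implies C): α-rule — add not A, not C.
            × closes — contains both A and not A.
          branch 1.2.2 (add not ((not A or not B) and (C or A))):
            not ((not A or not B) and (C or A)): β-rule — branch into not (not A or not B)  //  not (C or A).
              branch 1.2.2.1 (add not (not A or not B)):
                not (not A or not B): α-rule — add not not A, not not B.
                × closes — contains both B and not B.
              branch 1.2.2.2 (add not (C or A)):
                not (C or A): α-rule — add not C, not A.
                × closes — contains both A and not A.
  branch 2 (add (A or C)):
    (((not A implies C) and ((not A or not B) and (C or A))) iff not A): β-rule — branch into ((not A implies C) and ((not A or not B) and (C or A))), not A  //  not ((not A implies C) and ((not A or not B) and (C or A))), not not A.
      branch 2.1 (add ((not A implies C) and ((not A or not B) and (C or A))), not A):
        ((not A implies C) and ((not A or not B) and (C or A))): α-rule — add (not A implies C), ((not A or not B) and (C or A)).
        ((not A or not B) and (C or A)): α-rule — add (not A or not B), (C or A).
        (A or C): β-rule — branch into A  //  C.
          branch 2.1.1 (add A):
            × closes — contains both A and not A.
          branch 2.1.2 (add C):
            (not A implies C): β-rule — branch into not not A  //  C.
              branch 2.1.2.1 (add not not A):
                × closes — contains both A and not A.
              branch 2.1.2.2 (add C):
                (not A or not B): β-rule — branch into not A  //  not B.
                  branch 2.1.2.2.1 (add not A):
                    (C or A): β-rule — branch into C  //  A.
                      branch 2.1.2.2.1.1 (add C):
                        ○ open, literals {A=0, B=0, C=1}.
                      branch 2.1.2.2.1.2 (add A):
                        × closes — contains both A and not A.
                  branch 2.1.2.2.2 (add not B):
                    (C or A): β-rule — branch into C  //  A.
                      branch 2.1.2.2.2.1 (add C):
                        ○ open, literals {A=0, B=0, C=1}.
                      branch 2.1.2.2.2.2 (add A):
                        × closes — contains both A and not A.
      branch 2.2 (add not ((not A implies C) and ((not A or not B) and (C or A))), not not A):
        (A or C): β-rule — branch into A  //  C.
          branch 2.2.1 (add A):
            not ((not A implies C) and ((not A or not B) and (C or A))): β-rule — branch into not (not A implies C)  //  not ((not A or not B) and (C or A)).
              branch 2.2.1.1 (add not (not A implies C)):
                not (not A implies C): α-rule — add not A, not C.
                × closes — contains both A and not A.
              branch 2.2.1.2 (add not ((not A or not B) and (C or A))):
                not ((not A or not B) and (C or A)): β-rule — branch into not (not A or not B)  //  not (C or A).
                  branch 2.2.1.2.1 (add not (not A or not B)):
                    not (not A or not B): α-rule — add not not A, not not B.
                    × closes — contains both B and not B.
                  branch 2.2.1.2.2 (add not (C or A)):
                    not (C or A): α-rule — add not C, not A.
                    × closes — contains both A and not A.
          branch 2.2.2 (add C):
            not ((not A implies C) and ((not A or not B) and (C or A))): β-rule — branch into not (not A implies C)  //  not ((not A or not B) and (C or A)).
              branch 2.2.2.1 (add not (not A implies C)):
                not (not A implies C): α-rule — add not A, not C.
                × closes — contains both A and not A.
              branch 2.2.2.2 (add not ((not A or not B) and (C or A))):
                not ((not A or not B) and (C or A)): β-rule — branch into not (not A or not B)  //  not (C or A).
                  branch 2.2.2.2.1 (add not (not A or not B)):
                    not (not A or not B): α-rule — add not not A, not not B.
                    × closes — contains both B and not B.
                  branch 2.2.2.2.2 (add not (C or A)):
                    not (C or A): α-rule — add not C, not A.
                    × closes — contains both C and not C.
14 branches closed, 2 open.
An open branch gives a countermodel: A=0, B=0, C=1 (unmentioned atoms arbitrary); under it the original formula is false.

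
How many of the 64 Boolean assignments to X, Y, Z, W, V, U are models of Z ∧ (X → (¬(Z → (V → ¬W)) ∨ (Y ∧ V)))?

Initial set: {T (Z ∧ (X → (¬(Z → (V → ¬W)) ∨ (Y ∧ V))))}.
T (Z ∧ (X → (¬(Z → (V → ¬W)) ∨ (Y ∧ V)))): α-rule — add T Z, T (X → (¬(Z → (V → ¬W)) ∨ (Y ∧ V))).
T (X → (¬(Z → (V → ¬W)) ∨ (Y ∧ V))): β-rule — branch into F X  //  T (¬(Z → (V → ¬W)) ∨ (Y ∧ V)).
  branch 1 (add F X):
    ○ open, literals {X=0, Z=1}.
  branch 2 (add T (¬(Z → (V → ¬W)) ∨ (Y ∧ V))):
    T (¬(Z → (V → ¬W)) ∨ (Y ∧ V)): β-rule — branch into T ¬(Z → (V → ¬W))  //  T (Y ∧ V).
      branch 2.1 (add T ¬(Z → (V → ¬W))):
        T ¬(Z → (V → ¬W)): α-rule — add T Z, F (V → ¬W).
        F (V → ¬W): α-rule — add T V, F ¬W.
        ○ open, literals {V=1, W=1, Z=1}.
      branch 2.2 (add T (Y ∧ V)):
        T (Y ∧ V): α-rule — add T Y, T V.
        ○ open, literals {V=1, Y=1, Z=1}.
0 branches closed, 3 open.
Each open branch fixes some atoms; the unmentioned ones are free. Counting distinct full assignments: branch {X=0, Z=1} (Y, W, V, U) contributes 16 new; branch {V=1, W=1, Z=1} (X, Y, U) contributes 4 new; branch {V=1, Y=1, Z=1} (X, W, U) contributes 2 new. Total: 22.

22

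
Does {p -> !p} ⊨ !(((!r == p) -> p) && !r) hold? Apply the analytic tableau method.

Initial set: {(p -> !p); !!(((!r == p) -> p) && !r)}.
!!(((!r == p) -> p) && !r): α-rule — add ((!r == p) -> p), !r.
(p -> !p): β-rule — branch into !p  //  !p.
  branch 1 (add !p):
    ((!r == p) -> p): β-rule — branch into !(!r == p)  //  p.
      branch 1.1 (add !(!r == p)):
        !(!r == p): β-rule — branch into !r, !p  //  !!r, p.
          branch 1.1.1 (add !r, !p):
            ○ open, literals {p=0, r=0}.
          branch 1.1.2 (add !!r, p):
            × closes — contains both r and !r.
      branch 1.2 (add p):
        × closes — contains both p and !p.
  branch 2 (add !p):
    ((!r == p) -> p): β-rule — branch into !(!r == p)  //  p.
      branch 2.1 (add !(!r == p)):
        !(!r == p): β-rule — branch into !r, !p  //  !!r, p.
          branch 2.1.1 (add !r, !p):
            ○ open, literals {p=0, r=0}.
          branch 2.1.2 (add !!r, p):
            × closes — contains both r and !r.
      branch 2.2 (add p):
        × closes — contains both p and !p.
4 branches closed, 2 open.
An open branch gives a countermodel: p=0, r=0 (unmentioned atoms arbitrary); the premises hold there but the conclusion fails.

No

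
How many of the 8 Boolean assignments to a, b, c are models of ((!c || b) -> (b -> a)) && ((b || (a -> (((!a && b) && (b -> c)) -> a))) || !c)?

Initial set: {(((!c || b) -> (b -> a)) && ((b || (a -> (((!a && b) && (b -> c)) -> a))) || !c))}.
(((!c || b) -> (b -> a)) && ((b || (a -> (((!a && b) && (b -> c)) -> a))) || !c)): α-rule — add ((!c || b) -> (b -> a)), ((b || (a -> (((!a && b) && (b -> c)) -> a))) || !c).
((!c || b) -> (b -> a)): β-rule — branch into !(!c || b)  //  (b -> a).
  branch 1 (add !(!c || b)):
    !(!c || b): α-rule — add !!c, !b.
    ((b || (a -> (((!a && b) && (b -> c)) -> a))) || !c): β-rule — branch into (b || (a -> (((!a && b) && (b -> c)) -> a)))  //  !c.
      branch 1.1 (add (b || (a -> (((!a && b) && (b -> c)) -> a)))):
        (b || (a -> (((!a && b) && (b -> c)) -> a))): β-rule — branch into b  //  (a -> (((!a && b) && (b -> c)) -> a)).
          branch 1.1.1 (add b):
            × closes — contains both b and !b.
          branch 1.1.2 (add (a -> (((!a && b) && (b -> c)) -> a))):
            (a -> (((!a && b) && (b -> c)) -> a)): β-rule — branch into !a  //  (((!a && b) && (b -> c)) -> a).
              branch 1.1.2.1 (add !a):
                ○ open, literals {a=0, b=0, c=1}.
              branch 1.1.2.2 (add (((!a && b) && (b -> c)) -> a)):
                (((!a && b) && (b -> c)) -> a): β-rule — branch into !((!a && b) && (b -> c))  //  a.
                  branch 1.1.2.2.1 (add !((!a && b) && (b -> c))):
                    !((!a && b) && (b -> c)): β-rule — branch into !(!a && b)  //  !(b -> c).
                      branch 1.1.2.2.1.1 (add !(!a && b)):
                        !(!a && b): β-rule — branch into !!a  //  !b.
                          branch 1.1.2.2.1.1.1 (add !!a):
                            ○ open, literals {a=1, b=0, c=1}.
                          branch 1.1.2.2.1.1.2 (add !b):
                            ○ open, literals {b=0, c=1}.
                      branch 1.1.2.2.1.2 (add !(b -> c)):
                        !(b -> c): α-rule — add b, !c.
                        × closes — contains both b and !b.
                  branch 1.1.2.2.2 (add a):
                    ○ open, literals {a=1, b=0, c=1}.
      branch 1.2 (add !c):
        × closes — contains both c and !c.
  branch 2 (add (b -> a)):
    ((b || (a -> (((!a && b) && (b -> c)) -> a))) || !c): β-rule — branch into (b || (a -> (((!a && b) && (b -> c)) -> a)))  //  !c.
      branch 2.1 (add (b || (a -> (((!a && b) && (b -> c)) -> a)))):
        (b -> a): β-rule — branch into !b  //  a.
          branch 2.1.1 (add !b):
            (b || (a -> (((!a && b) && (b -> c)) -> a))): β-rule — branch into b  //  (a -> (((!a && b) && (b -> c)) -> a)).
              branch 2.1.1.1 (add b):
                × closes — contains both b and !b.
              branch 2.1.1.2 (add (a -> (((!a && b) && (b -> c)) -> a))):
                (a -> (((!a && b) && (b -> c)) -> a)): β-rule — branch into !a  //  (((!a && b) && (b -> c)) -> a).
                  branch 2.1.1.2.1 (add !a):
                    ○ open, literals {a=0, b=0}.
                  branch 2.1.1.2.2 (add (((!a && b) && (b -> c)) -> a)):
                    (((!a && b) && (b -> c)) -> a): β-rule — branch into !((!a && b) && (b -> c))  //  a.
                      branch 2.1.1.2.2.1 (add !((!a && b) && (b -> c))):
                        !((!a && b) && (b -> c)): β-rule — branch into !(!a && b)  //  !(b -> c).
                          branch 2.1.1.2.2.1.1 (add !(!a && b)):
                            !(!a && b): β-rule — branch into !!a  //  !b.
                              branch 2.1.1.2.2.1.1.1 (add !!a):
                                ○ open, literals {a=1, b=0}.
                              branch 2.1.1.2.2.1.1.2 (add !b):
                                ○ open, literals {b=0}.
                          branch 2.1.1.2.2.1.2 (add !(b -> c)):
                            !(b -> c): α-rule — add b, !c.
                            × closes — contains both b and !b.
                      branch 2.1.1.2.2.2 (add a):
                        ○ open, literals {a=1, b=0}.
          branch 2.1.2 (add a):
            (b || (a -> (((!a && b) && (b -> c)) -> a))): β-rule — branch into b  //  (a -> (((!a && b) && (b -> c)) -> a)).
              branch 2.1.2.1 (add b):
                ○ open, literals {a=1, b=1}.
              branch 2.1.2.2 (add (a -> (((!a && b) && (b -> c)) -> a))):
                (a -> (((!a && b) && (b -> c)) -> a)): β-rule — branch into !a  //  (((!a && b) && (b -> c)) -> a).
                  branch 2.1.2.2.1 (add !a):
                    × closes — contains both a and !a.
                  branch 2.1.2.2.2 (add (((!a && b) && (b -> c)) -> a)):
                    (((!a && b) && (b -> c)) -> a): β-rule — branch into !((!a && b) && (b -> c))  //  a.
                      branch 2.1.2.2.2.1 (add !((!a && b) && (b -> c))):
                        !((!a && b) && (b -> c)): β-rule — branch into !(!a && b)  //  !(b -> c).
                          branch 2.1.2.2.2.1.1 (add !(!a && b)):
                            !(!a && b): β-rule — branch into !!a  //  !b.
                              branch 2.1.2.2.2.1.1.1 (add !!a):
                                ○ open, literals {a=1}.
                              branch 2.1.2.2.2.1.1.2 (add !b):
                                ○ open, literals {a=1, b=0}.
                          branch 2.1.2.2.2.1.2 (add !(b -> c)):
                            !(b -> c): α-rule — add b, !c.
                            ○ open, literals {a=1, b=1, c=0}.
                      branch 2.1.2.2.2.2 (add a):
                        ○ open, literals {a=1}.
      branch 2.2 (add !c):
        (b -> a): β-rule — branch into !b  //  a.
          branch 2.2.1 (add !b):
            ○ open, literals {b=0, c=0}.
          branch 2.2.2 (add a):
            ○ open, literals {a=1, c=0}.
6 branches closed, 15 open.
Each open branch fixes some atoms; the unmentioned ones are free. Counting distinct full assignments: branch {a=0, b=0, c=1} (none free) contributes 1 new; branch {a=1, b=0, c=1} (none free) contributes 1 new; branch {b=0, c=1} (a) contributes 0 new; branch {a=1, b=0, c=1} (none free) contributes 0 new; branch {a=0, b=0} (c) contributes 1 new; branch {a=1, b=0} (c) contributes 1 new; branch {b=0} (a, c) contributes 0 new; branch {a=1, b=0} (c) contributes 0 new; branch {a=1, b=1} (c) contributes 2 new; branch {a=1} (b, c) contributes 0 new; branch {a=1, b=0} (c) contributes 0 new; branch {a=1, b=1, c=0} (none free) contributes 0 new; branch {a=1} (b, c) contributes 0 new; branch {b=0, c=0} (a) contributes 0 new; branch {a=1, c=0} (b) contributes 0 new. Total: 6.

6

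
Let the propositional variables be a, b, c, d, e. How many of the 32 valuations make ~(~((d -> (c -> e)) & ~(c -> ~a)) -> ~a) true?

Initial set: {~(~((d -> (c -> e)) & ~(c -> ~a)) -> ~a)}.
~(~((d -> (c -> e)) & ~(c -> ~a)) -> ~a): α-rule — add ~((d -> (c -> e)) & ~(c -> ~a)), ~~a.
~((d -> (c -> e)) & ~(c -> ~a)): β-rule — branch into ~(d -> (c -> e))  //  ~~(c -> ~a).
  branch 1 (add ~(d -> (c -> e))):
    ~(d -> (c -> e)): α-rule — add d, ~(c -> e).
    ~(c -> e): α-rule — add c, ~e.
    ○ open, literals {a=1, c=1, d=1, e=0}.
  branch 2 (add ~~(c -> ~a)):
    ~~(c -> ~a): β-rule — branch into ~c  //  ~a.
      branch 2.1 (add ~c):
        ○ open, literals {a=1, c=0}.
      branch 2.2 (add ~a):
        × closes — contains both a and ~a.
1 branch closed, 2 open.
Each open branch fixes some atoms; the unmentioned ones are free. Counting distinct full assignments: branch {a=1, c=1, d=1, e=0} (b) contributes 2 new; branch {a=1, c=0} (b, d, e) contributes 8 new. Total: 10.

10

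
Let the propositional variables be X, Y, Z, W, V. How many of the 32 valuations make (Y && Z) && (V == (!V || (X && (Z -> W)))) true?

1

Initial set: {T ((Y && Z) && (V == (!V || (X && (Z -> W)))))}.
T ((Y && Z) && (V == (!V || (X && (Z -> W))))): α-rule — add T (Y && Z), T (V == (!V || (X && (Z -> W)))).
T (Y && Z): α-rule — add T Y, T Z.
T (V == (!V || (X && (Z -> W)))): β-rule — branch into T V, T (!V || (X && (Z -> W)))  //  F V, F (!V || (X && (Z -> W))).
  branch 1 (add T V, T (!V || (X && (Z -> W)))):
    T (!V || (X && (Z -> W))): β-rule — branch into T !V  //  T (X && (Z -> W)).
      branch 1.1 (add T !V):
        × closes — contains both V and !V.
      branch 1.2 (add T (X && (Z -> W))):
        T (X && (Z -> W)): α-rule — add T X, T (Z -> W).
        T (Z -> W): β-rule — branch into F Z  //  T W.
          branch 1.2.1 (add F Z):
            × closes — contains both Z and !Z.
          branch 1.2.2 (add T W):
            ○ open, literals {V=1, W=1, X=1, Y=1, Z=1}.
  branch 2 (add F V, F (!V || (X && (Z -> W)))):
    F (!V || (X && (Z -> W))): α-rule — add F !V, F (X && (Z -> W)).
    × closes — contains both V and !V.
3 branches closed, 1 open.
Each open branch fixes some atoms; the unmentioned ones are free. Counting distinct full assignments: branch {V=1, W=1, X=1, Y=1, Z=1} (none free) contributes 1 new. Total: 1.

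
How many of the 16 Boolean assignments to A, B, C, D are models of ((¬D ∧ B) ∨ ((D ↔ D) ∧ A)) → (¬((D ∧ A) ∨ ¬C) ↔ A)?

Initial set: {(((¬D ∧ B) ∨ ((D ↔ D) ∧ A)) → (¬((D ∧ A) ∨ ¬C) ↔ A))}.
(((¬D ∧ B) ∨ ((D ↔ D) ∧ A)) → (¬((D ∧ A) ∨ ¬C) ↔ A)): β-rule — branch into ¬((¬D ∧ B) ∨ ((D ↔ D) ∧ A))  //  (¬((D ∧ A) ∨ ¬C) ↔ A).
  branch 1 (add ¬((¬D ∧ B) ∨ ((D ↔ D) ∧ A))):
    ¬((¬D ∧ B) ∨ ((D ↔ D) ∧ A)): α-rule — add ¬(¬D ∧ B), ¬((D ↔ D) ∧ A).
    ¬(¬D ∧ B): β-rule — branch into ¬¬D  //  ¬B.
      branch 1.1 (add ¬¬D):
        ¬((D ↔ D) ∧ A): β-rule — branch into ¬(D ↔ D)  //  ¬A.
          branch 1.1.1 (add ¬(D ↔ D)):
            ¬(D ↔ D): β-rule — branch into D, ¬D  //  ¬D, D.
              branch 1.1.1.1 (add D, ¬D):
                × closes — contains both D and ¬D.
              branch 1.1.1.2 (add ¬D, D):
                × closes — contains both D and ¬D.
          branch 1.1.2 (add ¬A):
            ○ open, literals {A=0, D=1}.
      branch 1.2 (add ¬B):
        ¬((D ↔ D) ∧ A): β-rule — branch into ¬(D ↔ D)  //  ¬A.
          branch 1.2.1 (add ¬(D ↔ D)):
            ¬(D ↔ D): β-rule — branch into D, ¬D  //  ¬D, D.
              branch 1.2.1.1 (add D, ¬D):
                × closes — contains both D and ¬D.
              branch 1.2.1.2 (add ¬D, D):
                × closes — contains both D and ¬D.
          branch 1.2.2 (add ¬A):
            ○ open, literals {A=0, B=0}.
  branch 2 (add (¬((D ∧ A) ∨ ¬C) ↔ A)):
    (¬((D ∧ A) ∨ ¬C) ↔ A): β-rule — branch into ¬((D ∧ A) ∨ ¬C), A  //  ¬¬((D ∧ A) ∨ ¬C), ¬A.
      branch 2.1 (add ¬((D ∧ A) ∨ ¬C), A):
        ¬((D ∧ A) ∨ ¬C): α-rule — add ¬(D ∧ A), ¬¬C.
        ¬(D ∧ A): β-rule — branch into ¬D  //  ¬A.
          branch 2.1.1 (add ¬D):
            ○ open, literals {A=1, C=1, D=0}.
          branch 2.1.2 (add ¬A):
            × closes — contains both A and ¬A.
      branch 2.2 (add ¬¬((D ∧ A) ∨ ¬C), ¬A):
        ¬¬((D ∧ A) ∨ ¬C): β-rule — branch into (D ∧ A)  //  ¬C.
          branch 2.2.1 (add (D ∧ A)):
            (D ∧ A): α-rule — add D, A.
            × closes — contains both A and ¬A.
          branch 2.2.2 (add ¬C):
            ○ open, literals {A=0, C=0}.
6 branches closed, 4 open.
Each open branch fixes some atoms; the unmentioned ones are free. Counting distinct full assignments: branch {A=0, D=1} (B, C) contributes 4 new; branch {A=0, B=0} (C, D) contributes 2 new; branch {A=1, C=1, D=0} (B) contributes 2 new; branch {A=0, C=0} (B, D) contributes 1 new. Total: 9.

9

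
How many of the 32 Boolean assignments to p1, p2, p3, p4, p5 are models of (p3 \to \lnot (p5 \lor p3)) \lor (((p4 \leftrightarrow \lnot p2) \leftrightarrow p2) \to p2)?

Initial set: {((p3 \to \lnot (p5 \lor p3)) \lor (((p4 \leftrightarrow \lnot p2) \leftrightarrow p2) \to p2))}.
((p3 \to \lnot (p5 \lor p3)) \lor (((p4 \leftrightarrow \lnot p2) \leftrightarrow p2) \to p2)): β-rule — branch into (p3 \to \lnot (p5 \lor p3))  //  (((p4 \leftrightarrow \lnot p2) \leftrightarrow p2) \to p2).
  branch 1 (add (p3 \to \lnot (p5 \lor p3))):
    (p3 \to \lnot (p5 \lor p3)): β-rule — branch into \lnot p3  //  \lnot (p5 \lor p3).
      branch 1.1 (add \lnot p3):
        ○ open, literals {p3=F}.
      branch 1.2 (add \lnot (p5 \lor p3)):
        \lnot (p5 \lor p3): α-rule — add \lnot p5, \lnot p3.
        ○ open, literals {p3=F, p5=F}.
  branch 2 (add (((p4 \leftrightarrow \lnot p2) \leftrightarrow p2) \to p2)):
    (((p4 \leftrightarrow \lnot p2) \leftrightarrow p2) \to p2): β-rule — branch into \lnot ((p4 \leftrightarrow \lnot p2) \leftrightarrow p2)  //  p2.
      branch 2.1 (add \lnot ((p4 \leftrightarrow \lnot p2) \leftrightarrow p2)):
        \lnot ((p4 \leftrightarrow \lnot p2) \leftrightarrow p2): β-rule — branch into (p4 \leftrightarrow \lnot p2), \lnot p2  //  \lnot (p4 \leftrightarrow \lnot p2), p2.
          branch 2.1.1 (add (p4 \leftrightarrow \lnot p2), \lnot p2):
            (p4 \leftrightarrow \lnot p2): β-rule — branch into p4, \lnot p2  //  \lnot p4, \lnot \lnot p2.
              branch 2.1.1.1 (add p4, \lnot p2):
                ○ open, literals {p2=F, p4=T}.
              branch 2.1.1.2 (add \lnot p4, \lnot \lnot p2):
                × closes — contains both p2 and \lnot p2.
          branch 2.1.2 (add \lnot (p4 \leftrightarrow \lnot p2), p2):
            \lnot (p4 \leftrightarrow \lnot p2): β-rule — branch into p4, \lnot \lnot p2  //  \lnot p4, \lnot p2.
              branch 2.1.2.1 (add p4, \lnot \lnot p2):
                ○ open, literals {p2=T, p4=T}.
              branch 2.1.2.2 (add \lnot p4, \lnot p2):
                × closes — contains both p2 and \lnot p2.
      branch 2.2 (add p2):
        ○ open, literals {p2=T}.
2 branches closed, 5 open.
Each open branch fixes some atoms; the unmentioned ones are free. Counting distinct full assignments: branch {p3=F} (p1, p2, p4, p5) contributes 16 new; branch {p3=F, p5=F} (p1, p2, p4) contributes 0 new; branch {p2=F, p4=T} (p1, p3, p5) contributes 4 new; branch {p2=T, p4=T} (p1, p3, p5) contributes 4 new; branch {p2=T} (p1, p3, p4, p5) contributes 4 new. Total: 28.

28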